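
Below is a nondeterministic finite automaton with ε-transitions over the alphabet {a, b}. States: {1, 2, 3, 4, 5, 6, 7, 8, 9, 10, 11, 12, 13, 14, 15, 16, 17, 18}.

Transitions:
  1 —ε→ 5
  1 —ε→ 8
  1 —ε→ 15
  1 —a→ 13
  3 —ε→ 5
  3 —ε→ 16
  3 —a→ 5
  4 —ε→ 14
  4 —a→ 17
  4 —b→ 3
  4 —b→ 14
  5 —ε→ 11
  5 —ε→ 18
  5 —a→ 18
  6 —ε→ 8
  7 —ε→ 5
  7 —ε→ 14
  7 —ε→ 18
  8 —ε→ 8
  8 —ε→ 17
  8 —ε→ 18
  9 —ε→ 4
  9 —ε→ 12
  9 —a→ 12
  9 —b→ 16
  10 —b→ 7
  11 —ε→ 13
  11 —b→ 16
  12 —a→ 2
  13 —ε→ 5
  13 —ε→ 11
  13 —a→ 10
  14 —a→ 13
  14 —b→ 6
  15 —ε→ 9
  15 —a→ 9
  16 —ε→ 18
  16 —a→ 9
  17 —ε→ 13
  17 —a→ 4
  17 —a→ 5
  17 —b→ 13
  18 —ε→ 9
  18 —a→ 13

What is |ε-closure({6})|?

11

Start with {6}.
From 6 via ε: add 8.
From 8 via ε: add 17, 18.
From 17 via ε: add 13.
From 18 via ε: add 9.
From 9 via ε: add 4, 12.
From 13 via ε: add 5, 11.
From 4 via ε: add 14.
ε-closure = {4, 5, 6, 8, 9, 11, 12, 13, 14, 17, 18}, which has 11 states.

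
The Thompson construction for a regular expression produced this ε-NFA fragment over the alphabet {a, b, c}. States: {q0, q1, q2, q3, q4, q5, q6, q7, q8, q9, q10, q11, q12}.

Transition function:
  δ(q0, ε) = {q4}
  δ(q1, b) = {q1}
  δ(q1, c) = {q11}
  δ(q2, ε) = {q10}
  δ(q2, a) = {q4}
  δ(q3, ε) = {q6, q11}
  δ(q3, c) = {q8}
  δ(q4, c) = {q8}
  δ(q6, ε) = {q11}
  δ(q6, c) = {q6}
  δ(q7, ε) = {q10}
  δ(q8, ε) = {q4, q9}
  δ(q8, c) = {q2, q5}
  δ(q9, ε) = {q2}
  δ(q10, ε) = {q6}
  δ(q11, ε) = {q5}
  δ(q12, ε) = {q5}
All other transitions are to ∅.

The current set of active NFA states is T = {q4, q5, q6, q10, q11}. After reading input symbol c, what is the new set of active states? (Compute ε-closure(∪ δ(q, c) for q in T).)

{q2, q4, q5, q6, q8, q9, q10, q11}

q4 on c → {q8}.
q6 on c → {q6}.
No c-transition from q5, q10, q11.
Union after reading c: {q6, q8}.
Now take the ε-closure:
From q6 via ε: add q11.
From q8 via ε: add q4, q9.
From q9 via ε: add q2.
From q11 via ε: add q5.
From q2 via ε: add q10.
No new states can be added; the closed set is {q2, q4, q5, q6, q8, q9, q10, q11}.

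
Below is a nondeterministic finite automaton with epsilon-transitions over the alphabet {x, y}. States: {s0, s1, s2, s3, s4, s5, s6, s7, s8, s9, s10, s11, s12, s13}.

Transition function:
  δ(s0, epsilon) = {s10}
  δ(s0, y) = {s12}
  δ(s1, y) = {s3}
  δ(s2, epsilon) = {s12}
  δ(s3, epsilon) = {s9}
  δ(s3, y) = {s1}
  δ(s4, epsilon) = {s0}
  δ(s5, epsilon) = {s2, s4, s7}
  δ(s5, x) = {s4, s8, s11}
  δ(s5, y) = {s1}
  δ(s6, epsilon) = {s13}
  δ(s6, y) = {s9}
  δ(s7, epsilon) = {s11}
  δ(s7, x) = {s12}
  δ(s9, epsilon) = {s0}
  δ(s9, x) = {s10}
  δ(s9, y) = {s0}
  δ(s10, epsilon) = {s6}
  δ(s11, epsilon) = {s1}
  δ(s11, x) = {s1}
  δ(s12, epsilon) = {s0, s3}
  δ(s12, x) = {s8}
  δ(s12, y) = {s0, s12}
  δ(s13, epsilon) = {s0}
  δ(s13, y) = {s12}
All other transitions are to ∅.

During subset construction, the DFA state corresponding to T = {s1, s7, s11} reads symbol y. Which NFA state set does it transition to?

{s0, s3, s6, s9, s10, s13}

s1 on y → {s3}.
No y-transition from s7, s11.
Union after reading y: {s3}.
Now take the epsilon-closure:
From s3 via epsilon: add s9.
From s9 via epsilon: add s0.
From s0 via epsilon: add s10.
From s10 via epsilon: add s6.
From s6 via epsilon: add s13.
No new states can be added; the closed set is {s0, s3, s6, s9, s10, s13}.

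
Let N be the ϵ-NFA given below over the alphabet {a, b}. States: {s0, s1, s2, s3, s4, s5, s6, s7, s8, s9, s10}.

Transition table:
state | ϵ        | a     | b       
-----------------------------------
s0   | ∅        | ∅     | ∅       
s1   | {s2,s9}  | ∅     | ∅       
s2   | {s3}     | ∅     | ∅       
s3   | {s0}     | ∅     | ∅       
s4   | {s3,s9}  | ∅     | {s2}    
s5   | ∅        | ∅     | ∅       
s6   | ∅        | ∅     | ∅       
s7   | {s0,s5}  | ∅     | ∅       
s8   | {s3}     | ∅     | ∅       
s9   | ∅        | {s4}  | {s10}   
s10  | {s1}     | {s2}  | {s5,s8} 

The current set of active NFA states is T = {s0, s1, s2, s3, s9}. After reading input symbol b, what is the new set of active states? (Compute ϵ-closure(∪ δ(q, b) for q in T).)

s9 on b → {s10}.
No b-transition from s0, s1, s2, s3.
Union after reading b: {s10}.
Now take the ϵ-closure:
From s10 via ϵ: add s1.
From s1 via ϵ: add s2, s9.
From s2 via ϵ: add s3.
From s3 via ϵ: add s0.
No new states can be added; the closed set is {s0, s1, s2, s3, s9, s10}.

{s0, s1, s2, s3, s9, s10}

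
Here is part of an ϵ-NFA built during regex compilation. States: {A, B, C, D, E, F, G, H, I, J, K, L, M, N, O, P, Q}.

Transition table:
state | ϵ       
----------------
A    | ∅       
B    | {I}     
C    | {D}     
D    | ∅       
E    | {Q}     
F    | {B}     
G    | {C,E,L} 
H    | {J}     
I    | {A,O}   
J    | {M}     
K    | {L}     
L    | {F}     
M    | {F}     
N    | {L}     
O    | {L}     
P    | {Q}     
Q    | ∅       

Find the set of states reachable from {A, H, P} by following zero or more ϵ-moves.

{A, B, F, H, I, J, L, M, O, P, Q}

Start with {A, H, P}.
From H via ϵ: add J.
From P via ϵ: add Q.
From J via ϵ: add M.
From M via ϵ: add F.
From F via ϵ: add B.
From B via ϵ: add I.
From I via ϵ: add O.
From O via ϵ: add L.
No new states can be added; the closed set is {A, B, F, H, I, J, L, M, O, P, Q}.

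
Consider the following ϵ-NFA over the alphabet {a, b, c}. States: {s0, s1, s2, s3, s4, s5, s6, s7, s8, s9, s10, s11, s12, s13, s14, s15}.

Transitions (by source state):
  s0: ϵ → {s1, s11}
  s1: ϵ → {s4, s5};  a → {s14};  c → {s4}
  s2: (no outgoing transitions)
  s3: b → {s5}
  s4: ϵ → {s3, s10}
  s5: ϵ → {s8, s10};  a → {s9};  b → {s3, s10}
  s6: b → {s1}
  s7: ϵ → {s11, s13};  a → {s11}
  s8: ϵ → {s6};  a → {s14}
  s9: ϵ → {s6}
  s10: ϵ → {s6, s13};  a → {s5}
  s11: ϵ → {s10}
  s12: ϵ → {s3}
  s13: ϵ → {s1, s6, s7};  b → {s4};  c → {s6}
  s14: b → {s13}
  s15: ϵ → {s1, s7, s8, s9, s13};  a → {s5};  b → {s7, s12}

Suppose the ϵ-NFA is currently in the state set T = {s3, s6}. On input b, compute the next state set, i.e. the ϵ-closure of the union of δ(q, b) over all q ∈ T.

{s1, s3, s4, s5, s6, s7, s8, s10, s11, s13}

s3 on b → {s5}.
s6 on b → {s1}.
Union after reading b: {s1, s5}.
Now take the ϵ-closure:
From s1 via ϵ: add s4.
From s5 via ϵ: add s8, s10.
From s4 via ϵ: add s3.
From s8 via ϵ: add s6.
From s10 via ϵ: add s13.
From s13 via ϵ: add s7.
From s7 via ϵ: add s11.
No new states can be added; the closed set is {s1, s3, s4, s5, s6, s7, s8, s10, s11, s13}.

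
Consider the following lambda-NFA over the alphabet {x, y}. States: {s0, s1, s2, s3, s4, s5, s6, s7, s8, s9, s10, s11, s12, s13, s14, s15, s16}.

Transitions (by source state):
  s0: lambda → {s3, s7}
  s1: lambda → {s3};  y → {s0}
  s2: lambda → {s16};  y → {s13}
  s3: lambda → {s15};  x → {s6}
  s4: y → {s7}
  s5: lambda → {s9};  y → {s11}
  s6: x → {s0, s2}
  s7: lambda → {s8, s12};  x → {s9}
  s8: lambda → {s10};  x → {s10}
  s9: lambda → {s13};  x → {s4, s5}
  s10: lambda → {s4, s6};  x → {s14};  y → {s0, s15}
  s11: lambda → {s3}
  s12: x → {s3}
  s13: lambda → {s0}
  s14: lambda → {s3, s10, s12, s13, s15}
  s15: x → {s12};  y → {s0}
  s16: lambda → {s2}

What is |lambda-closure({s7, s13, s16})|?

Start with {s7, s13, s16}.
From s7 via lambda: add s8, s12.
From s13 via lambda: add s0.
From s16 via lambda: add s2.
From s0 via lambda: add s3.
From s8 via lambda: add s10.
From s3 via lambda: add s15.
From s10 via lambda: add s4, s6.
lambda-closure = {s0, s2, s3, s4, s6, s7, s8, s10, s12, s13, s15, s16}, which has 12 states.

12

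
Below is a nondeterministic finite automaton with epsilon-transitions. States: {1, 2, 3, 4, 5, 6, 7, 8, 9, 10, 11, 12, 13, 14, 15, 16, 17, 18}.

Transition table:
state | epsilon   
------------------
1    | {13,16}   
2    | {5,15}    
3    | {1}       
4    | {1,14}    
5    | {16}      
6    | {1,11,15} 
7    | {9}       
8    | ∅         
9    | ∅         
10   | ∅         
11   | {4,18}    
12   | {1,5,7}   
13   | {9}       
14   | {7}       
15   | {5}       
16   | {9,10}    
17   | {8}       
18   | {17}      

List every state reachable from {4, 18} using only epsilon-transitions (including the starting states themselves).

Start with {4, 18}.
From 4 via epsilon: add 1, 14.
From 18 via epsilon: add 17.
From 1 via epsilon: add 13, 16.
From 14 via epsilon: add 7.
From 17 via epsilon: add 8.
From 7 via epsilon: add 9.
From 16 via epsilon: add 10.
No new states can be added; the closed set is {1, 4, 7, 8, 9, 10, 13, 14, 16, 17, 18}.

{1, 4, 7, 8, 9, 10, 13, 14, 16, 17, 18}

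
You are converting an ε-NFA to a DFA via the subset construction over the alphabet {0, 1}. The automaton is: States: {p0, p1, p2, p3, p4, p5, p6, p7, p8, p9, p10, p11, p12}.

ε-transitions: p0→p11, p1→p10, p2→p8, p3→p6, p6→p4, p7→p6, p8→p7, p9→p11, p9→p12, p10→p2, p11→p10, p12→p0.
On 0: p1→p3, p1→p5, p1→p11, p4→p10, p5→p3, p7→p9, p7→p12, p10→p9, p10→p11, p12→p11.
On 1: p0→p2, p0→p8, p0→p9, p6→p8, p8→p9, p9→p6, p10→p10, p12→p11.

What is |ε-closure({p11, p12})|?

Start with {p11, p12}.
From p11 via ε: add p10.
From p12 via ε: add p0.
From p10 via ε: add p2.
From p2 via ε: add p8.
From p8 via ε: add p7.
From p7 via ε: add p6.
From p6 via ε: add p4.
ε-closure = {p0, p2, p4, p6, p7, p8, p10, p11, p12}, which has 9 states.

9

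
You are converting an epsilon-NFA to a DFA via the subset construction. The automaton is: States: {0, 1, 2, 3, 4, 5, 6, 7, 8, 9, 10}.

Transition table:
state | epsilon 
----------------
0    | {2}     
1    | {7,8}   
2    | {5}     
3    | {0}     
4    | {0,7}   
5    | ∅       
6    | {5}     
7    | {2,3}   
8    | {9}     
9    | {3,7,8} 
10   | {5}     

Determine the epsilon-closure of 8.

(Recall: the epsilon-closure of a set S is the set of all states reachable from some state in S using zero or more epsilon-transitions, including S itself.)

{0, 2, 3, 5, 7, 8, 9}

Start with {8}.
From 8 via epsilon: add 9.
From 9 via epsilon: add 3, 7.
From 3 via epsilon: add 0.
From 7 via epsilon: add 2.
From 2 via epsilon: add 5.
No new states can be added; the closed set is {0, 2, 3, 5, 7, 8, 9}.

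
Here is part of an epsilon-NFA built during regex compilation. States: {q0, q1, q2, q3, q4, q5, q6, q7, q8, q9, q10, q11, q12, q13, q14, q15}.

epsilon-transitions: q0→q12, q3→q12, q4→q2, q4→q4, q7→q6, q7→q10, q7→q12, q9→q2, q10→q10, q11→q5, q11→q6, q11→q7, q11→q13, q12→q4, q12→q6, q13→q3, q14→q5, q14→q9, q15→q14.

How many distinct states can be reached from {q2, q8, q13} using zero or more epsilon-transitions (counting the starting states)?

7

Start with {q2, q8, q13}.
From q13 via epsilon: add q3.
From q3 via epsilon: add q12.
From q12 via epsilon: add q4, q6.
epsilon-closure = {q2, q3, q4, q6, q8, q12, q13}, which has 7 states.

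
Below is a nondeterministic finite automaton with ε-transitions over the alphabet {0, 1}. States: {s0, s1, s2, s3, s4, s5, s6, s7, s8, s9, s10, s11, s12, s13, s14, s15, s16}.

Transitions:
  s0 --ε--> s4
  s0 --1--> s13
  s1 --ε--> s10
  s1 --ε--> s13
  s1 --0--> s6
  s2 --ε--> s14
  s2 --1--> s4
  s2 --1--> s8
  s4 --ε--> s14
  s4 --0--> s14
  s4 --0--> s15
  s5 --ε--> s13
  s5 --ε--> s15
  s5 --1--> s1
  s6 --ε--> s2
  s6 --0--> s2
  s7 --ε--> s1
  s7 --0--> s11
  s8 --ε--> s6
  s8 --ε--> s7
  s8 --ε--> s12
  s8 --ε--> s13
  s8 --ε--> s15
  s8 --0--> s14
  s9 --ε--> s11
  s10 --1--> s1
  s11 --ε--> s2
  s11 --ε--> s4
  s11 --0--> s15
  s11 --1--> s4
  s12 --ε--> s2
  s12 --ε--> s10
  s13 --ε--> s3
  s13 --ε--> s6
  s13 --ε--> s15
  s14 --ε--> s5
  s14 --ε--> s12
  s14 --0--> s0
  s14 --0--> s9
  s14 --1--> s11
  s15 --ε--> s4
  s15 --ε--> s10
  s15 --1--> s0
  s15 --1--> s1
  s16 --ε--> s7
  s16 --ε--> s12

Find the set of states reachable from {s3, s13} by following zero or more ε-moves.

Start with {s3, s13}.
From s13 via ε: add s6, s15.
From s6 via ε: add s2.
From s15 via ε: add s4, s10.
From s2 via ε: add s14.
From s14 via ε: add s5, s12.
No new states can be added; the closed set is {s2, s3, s4, s5, s6, s10, s12, s13, s14, s15}.

{s2, s3, s4, s5, s6, s10, s12, s13, s14, s15}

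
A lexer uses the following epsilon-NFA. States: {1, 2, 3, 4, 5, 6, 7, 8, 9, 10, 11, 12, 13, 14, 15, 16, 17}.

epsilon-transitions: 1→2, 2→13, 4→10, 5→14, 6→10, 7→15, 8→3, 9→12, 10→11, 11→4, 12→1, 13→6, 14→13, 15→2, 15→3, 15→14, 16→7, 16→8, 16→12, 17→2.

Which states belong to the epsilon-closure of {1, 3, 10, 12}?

{1, 2, 3, 4, 6, 10, 11, 12, 13}

Start with {1, 3, 10, 12}.
From 1 via epsilon: add 2.
From 10 via epsilon: add 11.
From 2 via epsilon: add 13.
From 11 via epsilon: add 4.
From 13 via epsilon: add 6.
No new states can be added; the closed set is {1, 2, 3, 4, 6, 10, 11, 12, 13}.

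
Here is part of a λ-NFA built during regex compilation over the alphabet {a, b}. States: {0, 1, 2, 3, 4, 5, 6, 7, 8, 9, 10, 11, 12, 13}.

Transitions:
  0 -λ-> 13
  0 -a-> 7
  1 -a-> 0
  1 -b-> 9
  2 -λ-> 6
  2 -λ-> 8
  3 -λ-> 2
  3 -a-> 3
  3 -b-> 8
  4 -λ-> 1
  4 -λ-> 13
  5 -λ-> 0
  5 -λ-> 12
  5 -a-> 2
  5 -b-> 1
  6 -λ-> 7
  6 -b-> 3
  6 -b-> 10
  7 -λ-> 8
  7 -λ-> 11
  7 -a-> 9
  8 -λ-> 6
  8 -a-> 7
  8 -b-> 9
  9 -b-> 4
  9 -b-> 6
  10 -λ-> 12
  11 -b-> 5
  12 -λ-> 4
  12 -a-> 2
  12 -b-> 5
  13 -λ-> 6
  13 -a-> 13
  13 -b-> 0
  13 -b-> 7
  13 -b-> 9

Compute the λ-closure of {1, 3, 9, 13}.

{1, 2, 3, 6, 7, 8, 9, 11, 13}

Start with {1, 3, 9, 13}.
From 3 via λ: add 2.
From 13 via λ: add 6.
From 2 via λ: add 8.
From 6 via λ: add 7.
From 7 via λ: add 11.
No new states can be added; the closed set is {1, 2, 3, 6, 7, 8, 9, 11, 13}.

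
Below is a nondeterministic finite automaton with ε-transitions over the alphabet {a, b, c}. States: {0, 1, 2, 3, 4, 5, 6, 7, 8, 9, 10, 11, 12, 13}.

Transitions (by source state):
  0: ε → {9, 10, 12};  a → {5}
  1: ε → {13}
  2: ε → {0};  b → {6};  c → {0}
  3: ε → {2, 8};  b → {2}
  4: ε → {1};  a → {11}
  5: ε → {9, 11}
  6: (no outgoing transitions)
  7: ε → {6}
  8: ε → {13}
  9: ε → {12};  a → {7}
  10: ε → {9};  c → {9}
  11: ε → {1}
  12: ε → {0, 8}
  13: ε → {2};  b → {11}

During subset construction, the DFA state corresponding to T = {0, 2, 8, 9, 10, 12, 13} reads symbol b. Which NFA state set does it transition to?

{0, 1, 2, 6, 8, 9, 10, 11, 12, 13}

2 on b → {6}.
13 on b → {11}.
No b-transition from 0, 8, 9, 10, 12.
Union after reading b: {6, 11}.
Now take the ε-closure:
From 11 via ε: add 1.
From 1 via ε: add 13.
From 13 via ε: add 2.
From 2 via ε: add 0.
From 0 via ε: add 9, 10, 12.
From 12 via ε: add 8.
No new states can be added; the closed set is {0, 1, 2, 6, 8, 9, 10, 11, 12, 13}.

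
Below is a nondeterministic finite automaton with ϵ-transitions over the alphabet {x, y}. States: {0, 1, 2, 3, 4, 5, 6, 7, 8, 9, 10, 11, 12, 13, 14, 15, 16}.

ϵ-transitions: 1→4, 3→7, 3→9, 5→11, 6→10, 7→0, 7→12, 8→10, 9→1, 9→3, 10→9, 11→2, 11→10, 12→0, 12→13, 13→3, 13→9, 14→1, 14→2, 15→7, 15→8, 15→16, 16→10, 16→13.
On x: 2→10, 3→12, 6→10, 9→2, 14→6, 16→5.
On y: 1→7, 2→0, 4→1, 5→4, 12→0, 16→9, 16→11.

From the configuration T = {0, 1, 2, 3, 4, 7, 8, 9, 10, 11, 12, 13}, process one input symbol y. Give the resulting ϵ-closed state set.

{0, 1, 3, 4, 7, 9, 12, 13}

1 on y → {7}.
2 on y → {0}.
4 on y → {1}.
12 on y → {0}.
No y-transition from 0, 3, 7, 8, 9, 10, 11, 13.
Union after reading y: {0, 1, 7}.
Now take the ϵ-closure:
From 1 via ϵ: add 4.
From 7 via ϵ: add 12.
From 12 via ϵ: add 13.
From 13 via ϵ: add 3, 9.
No new states can be added; the closed set is {0, 1, 3, 4, 7, 9, 12, 13}.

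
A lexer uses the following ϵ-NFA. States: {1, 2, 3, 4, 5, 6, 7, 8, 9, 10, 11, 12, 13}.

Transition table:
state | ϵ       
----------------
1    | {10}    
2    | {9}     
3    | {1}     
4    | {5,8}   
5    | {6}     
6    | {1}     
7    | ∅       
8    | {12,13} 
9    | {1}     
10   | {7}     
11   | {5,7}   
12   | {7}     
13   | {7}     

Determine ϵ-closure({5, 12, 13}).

Start with {5, 12, 13}.
From 5 via ϵ: add 6.
From 12 via ϵ: add 7.
From 6 via ϵ: add 1.
From 1 via ϵ: add 10.
No new states can be added; the closed set is {1, 5, 6, 7, 10, 12, 13}.

{1, 5, 6, 7, 10, 12, 13}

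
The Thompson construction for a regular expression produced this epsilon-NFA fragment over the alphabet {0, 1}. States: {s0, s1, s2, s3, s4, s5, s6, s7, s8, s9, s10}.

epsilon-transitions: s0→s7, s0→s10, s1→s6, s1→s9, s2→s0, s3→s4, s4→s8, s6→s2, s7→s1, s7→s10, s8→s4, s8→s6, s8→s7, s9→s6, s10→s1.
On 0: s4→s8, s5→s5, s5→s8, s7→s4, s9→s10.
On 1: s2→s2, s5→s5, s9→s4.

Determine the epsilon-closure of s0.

Start with {s0}.
From s0 via epsilon: add s7, s10.
From s7 via epsilon: add s1.
From s1 via epsilon: add s6, s9.
From s6 via epsilon: add s2.
No new states can be added; the closed set is {s0, s1, s2, s6, s7, s9, s10}.

{s0, s1, s2, s6, s7, s9, s10}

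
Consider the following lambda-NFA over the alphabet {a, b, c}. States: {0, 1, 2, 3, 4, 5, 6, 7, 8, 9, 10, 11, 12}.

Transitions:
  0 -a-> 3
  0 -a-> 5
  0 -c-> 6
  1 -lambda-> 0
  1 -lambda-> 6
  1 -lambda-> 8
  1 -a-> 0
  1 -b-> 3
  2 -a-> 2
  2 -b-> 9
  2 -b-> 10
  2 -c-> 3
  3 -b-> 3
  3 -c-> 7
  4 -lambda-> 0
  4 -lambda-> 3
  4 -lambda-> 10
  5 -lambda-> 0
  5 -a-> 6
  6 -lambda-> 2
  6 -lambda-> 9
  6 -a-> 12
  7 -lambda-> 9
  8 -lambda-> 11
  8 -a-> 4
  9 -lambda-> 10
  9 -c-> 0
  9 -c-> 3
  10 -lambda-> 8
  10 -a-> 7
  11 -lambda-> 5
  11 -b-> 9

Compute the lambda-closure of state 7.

{0, 5, 7, 8, 9, 10, 11}

Start with {7}.
From 7 via lambda: add 9.
From 9 via lambda: add 10.
From 10 via lambda: add 8.
From 8 via lambda: add 11.
From 11 via lambda: add 5.
From 5 via lambda: add 0.
No new states can be added; the closed set is {0, 5, 7, 8, 9, 10, 11}.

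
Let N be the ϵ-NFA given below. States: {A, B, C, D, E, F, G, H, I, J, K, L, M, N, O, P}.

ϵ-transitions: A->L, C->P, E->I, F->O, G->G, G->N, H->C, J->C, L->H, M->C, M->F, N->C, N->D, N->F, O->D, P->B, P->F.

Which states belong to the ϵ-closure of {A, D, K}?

{A, B, C, D, F, H, K, L, O, P}

Start with {A, D, K}.
From A via ϵ: add L.
From L via ϵ: add H.
From H via ϵ: add C.
From C via ϵ: add P.
From P via ϵ: add B, F.
From F via ϵ: add O.
No new states can be added; the closed set is {A, B, C, D, F, H, K, L, O, P}.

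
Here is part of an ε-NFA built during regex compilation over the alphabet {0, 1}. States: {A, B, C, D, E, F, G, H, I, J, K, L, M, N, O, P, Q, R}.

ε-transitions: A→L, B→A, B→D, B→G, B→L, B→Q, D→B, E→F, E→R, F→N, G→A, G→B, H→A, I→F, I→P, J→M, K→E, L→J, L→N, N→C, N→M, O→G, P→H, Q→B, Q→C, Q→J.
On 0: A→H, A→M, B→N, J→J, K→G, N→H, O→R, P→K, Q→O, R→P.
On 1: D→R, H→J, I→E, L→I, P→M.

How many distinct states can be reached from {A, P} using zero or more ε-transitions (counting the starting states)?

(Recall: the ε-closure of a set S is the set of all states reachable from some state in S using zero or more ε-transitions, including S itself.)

Start with {A, P}.
From A via ε: add L.
From P via ε: add H.
From L via ε: add J, N.
From J via ε: add M.
From N via ε: add C.
ε-closure = {A, C, H, J, L, M, N, P}, which has 8 states.

8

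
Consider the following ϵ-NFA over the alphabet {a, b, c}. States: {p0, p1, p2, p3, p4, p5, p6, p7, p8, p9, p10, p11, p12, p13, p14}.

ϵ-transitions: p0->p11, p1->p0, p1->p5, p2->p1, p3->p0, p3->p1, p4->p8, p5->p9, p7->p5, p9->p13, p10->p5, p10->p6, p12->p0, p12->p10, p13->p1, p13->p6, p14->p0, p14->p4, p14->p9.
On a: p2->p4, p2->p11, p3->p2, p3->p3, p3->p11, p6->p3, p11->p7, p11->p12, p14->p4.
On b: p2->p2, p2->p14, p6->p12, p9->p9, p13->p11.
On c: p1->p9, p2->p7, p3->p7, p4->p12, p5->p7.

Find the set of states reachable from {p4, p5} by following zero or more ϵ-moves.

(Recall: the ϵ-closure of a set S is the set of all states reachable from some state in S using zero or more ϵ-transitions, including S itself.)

{p0, p1, p4, p5, p6, p8, p9, p11, p13}

Start with {p4, p5}.
From p4 via ϵ: add p8.
From p5 via ϵ: add p9.
From p9 via ϵ: add p13.
From p13 via ϵ: add p1, p6.
From p1 via ϵ: add p0.
From p0 via ϵ: add p11.
No new states can be added; the closed set is {p0, p1, p4, p5, p6, p8, p9, p11, p13}.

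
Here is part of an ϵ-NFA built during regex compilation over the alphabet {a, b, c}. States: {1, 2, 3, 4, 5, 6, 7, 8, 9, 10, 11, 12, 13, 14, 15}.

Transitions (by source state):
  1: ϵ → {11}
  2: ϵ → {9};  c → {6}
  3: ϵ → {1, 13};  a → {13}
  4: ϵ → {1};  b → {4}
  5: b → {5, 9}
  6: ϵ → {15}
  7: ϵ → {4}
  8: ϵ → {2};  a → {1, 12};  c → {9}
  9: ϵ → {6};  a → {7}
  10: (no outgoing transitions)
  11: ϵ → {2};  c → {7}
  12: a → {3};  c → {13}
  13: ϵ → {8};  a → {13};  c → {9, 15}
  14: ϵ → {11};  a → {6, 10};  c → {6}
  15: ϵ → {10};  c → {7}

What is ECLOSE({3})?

Start with {3}.
From 3 via ϵ: add 1, 13.
From 1 via ϵ: add 11.
From 13 via ϵ: add 8.
From 8 via ϵ: add 2.
From 2 via ϵ: add 9.
From 9 via ϵ: add 6.
From 6 via ϵ: add 15.
From 15 via ϵ: add 10.
No new states can be added; the closed set is {1, 2, 3, 6, 8, 9, 10, 11, 13, 15}.

{1, 2, 3, 6, 8, 9, 10, 11, 13, 15}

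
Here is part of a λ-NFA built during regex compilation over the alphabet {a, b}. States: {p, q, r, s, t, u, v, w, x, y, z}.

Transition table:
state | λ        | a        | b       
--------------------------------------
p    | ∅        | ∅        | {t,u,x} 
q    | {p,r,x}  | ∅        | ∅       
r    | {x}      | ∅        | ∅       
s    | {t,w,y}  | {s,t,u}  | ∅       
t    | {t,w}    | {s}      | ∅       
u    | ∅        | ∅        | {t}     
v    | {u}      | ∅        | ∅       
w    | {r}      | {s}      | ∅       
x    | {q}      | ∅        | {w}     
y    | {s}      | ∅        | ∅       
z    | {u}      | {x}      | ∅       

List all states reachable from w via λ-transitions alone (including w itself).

Start with {w}.
From w via λ: add r.
From r via λ: add x.
From x via λ: add q.
From q via λ: add p.
No new states can be added; the closed set is {p, q, r, w, x}.

{p, q, r, w, x}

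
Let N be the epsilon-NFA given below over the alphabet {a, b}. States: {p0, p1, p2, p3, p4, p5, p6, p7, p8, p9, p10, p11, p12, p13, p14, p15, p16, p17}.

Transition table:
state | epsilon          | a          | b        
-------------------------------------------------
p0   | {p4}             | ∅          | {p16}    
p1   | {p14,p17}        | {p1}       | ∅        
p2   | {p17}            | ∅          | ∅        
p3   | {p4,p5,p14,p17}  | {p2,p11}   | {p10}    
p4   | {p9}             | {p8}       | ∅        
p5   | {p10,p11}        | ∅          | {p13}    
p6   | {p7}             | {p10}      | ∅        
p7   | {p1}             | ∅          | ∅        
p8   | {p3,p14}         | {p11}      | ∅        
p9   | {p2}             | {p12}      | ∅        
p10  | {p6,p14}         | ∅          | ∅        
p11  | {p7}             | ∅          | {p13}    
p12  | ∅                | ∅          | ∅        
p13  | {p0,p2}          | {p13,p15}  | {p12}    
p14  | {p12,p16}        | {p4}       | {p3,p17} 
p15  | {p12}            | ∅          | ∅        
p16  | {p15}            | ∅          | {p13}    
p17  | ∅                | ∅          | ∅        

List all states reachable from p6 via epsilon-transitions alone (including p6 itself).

Start with {p6}.
From p6 via epsilon: add p7.
From p7 via epsilon: add p1.
From p1 via epsilon: add p14, p17.
From p14 via epsilon: add p12, p16.
From p16 via epsilon: add p15.
No new states can be added; the closed set is {p1, p6, p7, p12, p14, p15, p16, p17}.

{p1, p6, p7, p12, p14, p15, p16, p17}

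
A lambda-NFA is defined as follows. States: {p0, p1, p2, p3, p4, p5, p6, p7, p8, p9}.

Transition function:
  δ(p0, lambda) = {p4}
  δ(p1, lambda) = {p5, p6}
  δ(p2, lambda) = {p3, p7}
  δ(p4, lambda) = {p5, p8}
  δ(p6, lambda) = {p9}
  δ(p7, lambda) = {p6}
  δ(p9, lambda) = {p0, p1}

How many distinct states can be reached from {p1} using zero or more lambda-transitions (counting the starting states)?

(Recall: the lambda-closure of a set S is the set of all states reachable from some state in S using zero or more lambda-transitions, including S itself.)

Start with {p1}.
From p1 via lambda: add p5, p6.
From p6 via lambda: add p9.
From p9 via lambda: add p0.
From p0 via lambda: add p4.
From p4 via lambda: add p8.
lambda-closure = {p0, p1, p4, p5, p6, p8, p9}, which has 7 states.

7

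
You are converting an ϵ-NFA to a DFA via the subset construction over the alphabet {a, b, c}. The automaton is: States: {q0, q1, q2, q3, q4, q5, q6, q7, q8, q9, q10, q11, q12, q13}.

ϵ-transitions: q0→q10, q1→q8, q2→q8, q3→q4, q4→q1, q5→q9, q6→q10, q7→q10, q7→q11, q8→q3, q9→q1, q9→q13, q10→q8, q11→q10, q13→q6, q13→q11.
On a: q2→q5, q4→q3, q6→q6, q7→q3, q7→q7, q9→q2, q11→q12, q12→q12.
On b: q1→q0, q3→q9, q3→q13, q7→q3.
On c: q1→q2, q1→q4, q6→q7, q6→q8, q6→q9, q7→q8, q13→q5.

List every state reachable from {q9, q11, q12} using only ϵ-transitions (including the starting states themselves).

{q1, q3, q4, q6, q8, q9, q10, q11, q12, q13}

Start with {q9, q11, q12}.
From q9 via ϵ: add q1, q13.
From q11 via ϵ: add q10.
From q1 via ϵ: add q8.
From q13 via ϵ: add q6.
From q8 via ϵ: add q3.
From q3 via ϵ: add q4.
No new states can be added; the closed set is {q1, q3, q4, q6, q8, q9, q10, q11, q12, q13}.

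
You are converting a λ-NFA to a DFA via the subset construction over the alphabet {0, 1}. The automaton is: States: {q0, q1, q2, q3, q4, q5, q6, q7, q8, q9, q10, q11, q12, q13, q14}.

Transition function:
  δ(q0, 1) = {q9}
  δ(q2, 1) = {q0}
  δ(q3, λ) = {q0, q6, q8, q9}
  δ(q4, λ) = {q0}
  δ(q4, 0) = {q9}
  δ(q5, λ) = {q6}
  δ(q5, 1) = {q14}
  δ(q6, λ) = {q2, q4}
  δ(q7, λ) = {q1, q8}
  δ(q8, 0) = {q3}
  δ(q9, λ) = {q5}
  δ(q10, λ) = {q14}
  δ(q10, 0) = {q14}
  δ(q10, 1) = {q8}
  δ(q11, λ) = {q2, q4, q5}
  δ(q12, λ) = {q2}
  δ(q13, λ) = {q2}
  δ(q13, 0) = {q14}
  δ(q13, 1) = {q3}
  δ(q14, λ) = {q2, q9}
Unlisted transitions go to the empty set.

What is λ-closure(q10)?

Start with {q10}.
From q10 via λ: add q14.
From q14 via λ: add q2, q9.
From q9 via λ: add q5.
From q5 via λ: add q6.
From q6 via λ: add q4.
From q4 via λ: add q0.
No new states can be added; the closed set is {q0, q2, q4, q5, q6, q9, q10, q14}.

{q0, q2, q4, q5, q6, q9, q10, q14}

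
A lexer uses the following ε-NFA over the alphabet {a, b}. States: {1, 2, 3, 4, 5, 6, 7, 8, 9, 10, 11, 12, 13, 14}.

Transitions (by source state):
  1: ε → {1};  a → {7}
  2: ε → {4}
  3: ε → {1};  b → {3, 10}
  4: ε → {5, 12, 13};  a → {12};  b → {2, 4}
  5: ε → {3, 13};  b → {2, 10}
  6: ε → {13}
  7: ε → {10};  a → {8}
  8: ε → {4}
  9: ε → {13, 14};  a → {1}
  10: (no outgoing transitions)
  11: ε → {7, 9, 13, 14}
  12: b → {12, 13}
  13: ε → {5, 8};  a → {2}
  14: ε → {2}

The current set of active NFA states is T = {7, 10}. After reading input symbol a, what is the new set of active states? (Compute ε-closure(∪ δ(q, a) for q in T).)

{1, 3, 4, 5, 8, 12, 13}

7 on a → {8}.
No a-transition from 10.
Union after reading a: {8}.
Now take the ε-closure:
From 8 via ε: add 4.
From 4 via ε: add 5, 12, 13.
From 5 via ε: add 3.
From 3 via ε: add 1.
No new states can be added; the closed set is {1, 3, 4, 5, 8, 12, 13}.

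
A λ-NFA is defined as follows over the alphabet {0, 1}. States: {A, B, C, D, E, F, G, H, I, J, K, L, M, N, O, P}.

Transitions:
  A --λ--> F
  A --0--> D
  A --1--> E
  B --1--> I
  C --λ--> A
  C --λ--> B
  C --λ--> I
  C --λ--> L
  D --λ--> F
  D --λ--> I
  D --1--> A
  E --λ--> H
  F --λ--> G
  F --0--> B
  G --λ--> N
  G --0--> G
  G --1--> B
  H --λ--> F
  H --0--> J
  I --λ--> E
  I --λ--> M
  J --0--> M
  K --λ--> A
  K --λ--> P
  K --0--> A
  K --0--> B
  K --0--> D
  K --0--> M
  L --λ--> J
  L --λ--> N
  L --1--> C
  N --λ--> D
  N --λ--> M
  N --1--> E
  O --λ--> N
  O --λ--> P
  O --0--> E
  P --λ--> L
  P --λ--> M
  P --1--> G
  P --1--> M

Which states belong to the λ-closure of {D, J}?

Start with {D, J}.
From D via λ: add F, I.
From F via λ: add G.
From I via λ: add E, M.
From E via λ: add H.
From G via λ: add N.
No new states can be added; the closed set is {D, E, F, G, H, I, J, M, N}.

{D, E, F, G, H, I, J, M, N}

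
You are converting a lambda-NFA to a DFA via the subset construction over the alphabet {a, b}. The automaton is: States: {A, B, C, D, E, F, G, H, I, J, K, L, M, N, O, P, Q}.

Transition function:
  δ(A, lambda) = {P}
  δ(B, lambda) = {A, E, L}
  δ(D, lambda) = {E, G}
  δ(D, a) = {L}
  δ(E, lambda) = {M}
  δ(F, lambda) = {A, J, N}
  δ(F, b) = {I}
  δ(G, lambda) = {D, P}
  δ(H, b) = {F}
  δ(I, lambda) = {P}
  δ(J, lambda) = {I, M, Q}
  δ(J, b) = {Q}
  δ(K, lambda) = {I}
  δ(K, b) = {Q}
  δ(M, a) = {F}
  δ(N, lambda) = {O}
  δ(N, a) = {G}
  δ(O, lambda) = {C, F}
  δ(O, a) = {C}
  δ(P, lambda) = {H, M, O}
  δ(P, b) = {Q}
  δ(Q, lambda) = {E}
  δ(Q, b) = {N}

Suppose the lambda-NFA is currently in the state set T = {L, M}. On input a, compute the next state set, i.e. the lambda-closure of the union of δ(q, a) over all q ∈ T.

M on a → {F}.
No a-transition from L.
Union after reading a: {F}.
Now take the lambda-closure:
From F via lambda: add A, J, N.
From A via lambda: add P.
From J via lambda: add I, M, Q.
From N via lambda: add O.
From O via lambda: add C.
From P via lambda: add H.
From Q via lambda: add E.
No new states can be added; the closed set is {A, C, E, F, H, I, J, M, N, O, P, Q}.

{A, C, E, F, H, I, J, M, N, O, P, Q}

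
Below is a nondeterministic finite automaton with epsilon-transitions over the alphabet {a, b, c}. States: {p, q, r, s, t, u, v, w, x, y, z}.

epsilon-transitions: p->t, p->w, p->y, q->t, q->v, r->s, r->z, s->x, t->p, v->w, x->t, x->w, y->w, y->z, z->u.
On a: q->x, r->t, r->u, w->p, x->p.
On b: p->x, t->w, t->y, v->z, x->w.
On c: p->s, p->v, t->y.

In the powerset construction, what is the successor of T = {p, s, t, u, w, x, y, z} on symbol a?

w on a → {p}.
x on a → {p}.
No a-transition from p, s, t, u, y, z.
Union after reading a: {p}.
Now take the epsilon-closure:
From p via epsilon: add t, w, y.
From y via epsilon: add z.
From z via epsilon: add u.
No new states can be added; the closed set is {p, t, u, w, y, z}.

{p, t, u, w, y, z}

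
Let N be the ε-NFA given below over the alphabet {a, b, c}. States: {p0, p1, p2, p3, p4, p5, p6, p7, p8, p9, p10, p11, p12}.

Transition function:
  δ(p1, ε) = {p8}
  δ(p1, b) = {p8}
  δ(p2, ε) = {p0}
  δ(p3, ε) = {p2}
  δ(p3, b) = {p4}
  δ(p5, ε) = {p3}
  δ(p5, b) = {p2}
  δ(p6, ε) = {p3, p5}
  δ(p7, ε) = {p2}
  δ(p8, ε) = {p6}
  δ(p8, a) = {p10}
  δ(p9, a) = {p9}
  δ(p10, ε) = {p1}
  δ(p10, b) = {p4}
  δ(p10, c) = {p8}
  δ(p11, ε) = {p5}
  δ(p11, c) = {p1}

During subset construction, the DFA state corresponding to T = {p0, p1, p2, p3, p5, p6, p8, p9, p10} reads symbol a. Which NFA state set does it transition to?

{p0, p1, p2, p3, p5, p6, p8, p9, p10}

p8 on a → {p10}.
p9 on a → {p9}.
No a-transition from p0, p1, p2, p3, p5, p6, p10.
Union after reading a: {p9, p10}.
Now take the ε-closure:
From p10 via ε: add p1.
From p1 via ε: add p8.
From p8 via ε: add p6.
From p6 via ε: add p3, p5.
From p3 via ε: add p2.
From p2 via ε: add p0.
No new states can be added; the closed set is {p0, p1, p2, p3, p5, p6, p8, p9, p10}.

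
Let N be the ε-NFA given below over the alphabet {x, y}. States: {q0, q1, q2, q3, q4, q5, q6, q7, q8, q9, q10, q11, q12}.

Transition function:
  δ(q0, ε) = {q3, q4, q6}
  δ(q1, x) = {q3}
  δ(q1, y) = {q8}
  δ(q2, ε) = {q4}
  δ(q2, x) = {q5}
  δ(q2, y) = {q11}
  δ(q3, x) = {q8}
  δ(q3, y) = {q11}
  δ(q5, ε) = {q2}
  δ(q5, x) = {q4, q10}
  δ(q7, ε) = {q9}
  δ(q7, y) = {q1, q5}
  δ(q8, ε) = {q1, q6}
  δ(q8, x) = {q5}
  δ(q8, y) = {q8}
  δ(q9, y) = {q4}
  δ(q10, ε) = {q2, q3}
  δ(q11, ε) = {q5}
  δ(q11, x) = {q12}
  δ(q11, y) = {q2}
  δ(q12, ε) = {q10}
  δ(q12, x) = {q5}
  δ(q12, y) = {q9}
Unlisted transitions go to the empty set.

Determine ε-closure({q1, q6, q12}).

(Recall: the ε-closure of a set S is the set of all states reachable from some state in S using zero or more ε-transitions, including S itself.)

{q1, q2, q3, q4, q6, q10, q12}

Start with {q1, q6, q12}.
From q12 via ε: add q10.
From q10 via ε: add q2, q3.
From q2 via ε: add q4.
No new states can be added; the closed set is {q1, q2, q3, q4, q6, q10, q12}.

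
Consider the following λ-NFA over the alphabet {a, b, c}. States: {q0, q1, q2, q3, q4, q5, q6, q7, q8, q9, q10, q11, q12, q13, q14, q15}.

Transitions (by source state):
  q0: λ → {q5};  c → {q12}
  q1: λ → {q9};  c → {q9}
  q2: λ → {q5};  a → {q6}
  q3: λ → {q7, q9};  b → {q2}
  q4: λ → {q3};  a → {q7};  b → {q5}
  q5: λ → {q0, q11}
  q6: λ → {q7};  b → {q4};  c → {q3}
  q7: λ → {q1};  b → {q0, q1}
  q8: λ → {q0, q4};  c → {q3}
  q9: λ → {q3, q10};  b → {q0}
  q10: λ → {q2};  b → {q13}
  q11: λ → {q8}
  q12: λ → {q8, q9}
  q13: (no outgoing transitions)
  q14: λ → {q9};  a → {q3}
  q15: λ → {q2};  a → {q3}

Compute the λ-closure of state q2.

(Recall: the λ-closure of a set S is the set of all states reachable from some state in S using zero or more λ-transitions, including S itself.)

Start with {q2}.
From q2 via λ: add q5.
From q5 via λ: add q0, q11.
From q11 via λ: add q8.
From q8 via λ: add q4.
From q4 via λ: add q3.
From q3 via λ: add q7, q9.
From q7 via λ: add q1.
From q9 via λ: add q10.
No new states can be added; the closed set is {q0, q1, q2, q3, q4, q5, q7, q8, q9, q10, q11}.

{q0, q1, q2, q3, q4, q5, q7, q8, q9, q10, q11}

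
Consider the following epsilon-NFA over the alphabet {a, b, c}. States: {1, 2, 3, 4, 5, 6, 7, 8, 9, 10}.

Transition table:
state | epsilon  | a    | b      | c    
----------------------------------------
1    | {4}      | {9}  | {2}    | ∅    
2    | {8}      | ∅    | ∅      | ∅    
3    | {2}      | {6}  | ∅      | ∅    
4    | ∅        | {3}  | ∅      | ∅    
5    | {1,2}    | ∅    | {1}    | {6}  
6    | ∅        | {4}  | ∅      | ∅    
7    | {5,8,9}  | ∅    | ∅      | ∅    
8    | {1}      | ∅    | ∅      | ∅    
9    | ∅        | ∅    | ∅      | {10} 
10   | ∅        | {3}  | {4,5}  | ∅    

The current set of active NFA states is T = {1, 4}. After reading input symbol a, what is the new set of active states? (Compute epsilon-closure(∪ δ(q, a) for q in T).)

{1, 2, 3, 4, 8, 9}

1 on a → {9}.
4 on a → {3}.
Union after reading a: {3, 9}.
Now take the epsilon-closure:
From 3 via epsilon: add 2.
From 2 via epsilon: add 8.
From 8 via epsilon: add 1.
From 1 via epsilon: add 4.
No new states can be added; the closed set is {1, 2, 3, 4, 8, 9}.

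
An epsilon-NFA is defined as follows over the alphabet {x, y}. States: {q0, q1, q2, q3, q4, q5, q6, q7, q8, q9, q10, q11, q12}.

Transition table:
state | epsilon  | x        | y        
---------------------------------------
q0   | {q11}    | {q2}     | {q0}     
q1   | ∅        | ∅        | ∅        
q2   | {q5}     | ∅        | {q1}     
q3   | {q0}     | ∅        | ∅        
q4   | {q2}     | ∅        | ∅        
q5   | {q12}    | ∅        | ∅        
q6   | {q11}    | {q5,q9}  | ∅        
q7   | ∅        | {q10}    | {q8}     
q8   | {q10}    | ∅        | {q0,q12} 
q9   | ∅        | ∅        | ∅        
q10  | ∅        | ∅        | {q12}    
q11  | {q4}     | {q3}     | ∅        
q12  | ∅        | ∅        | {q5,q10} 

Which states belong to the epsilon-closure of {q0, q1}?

Start with {q0, q1}.
From q0 via epsilon: add q11.
From q11 via epsilon: add q4.
From q4 via epsilon: add q2.
From q2 via epsilon: add q5.
From q5 via epsilon: add q12.
No new states can be added; the closed set is {q0, q1, q2, q4, q5, q11, q12}.

{q0, q1, q2, q4, q5, q11, q12}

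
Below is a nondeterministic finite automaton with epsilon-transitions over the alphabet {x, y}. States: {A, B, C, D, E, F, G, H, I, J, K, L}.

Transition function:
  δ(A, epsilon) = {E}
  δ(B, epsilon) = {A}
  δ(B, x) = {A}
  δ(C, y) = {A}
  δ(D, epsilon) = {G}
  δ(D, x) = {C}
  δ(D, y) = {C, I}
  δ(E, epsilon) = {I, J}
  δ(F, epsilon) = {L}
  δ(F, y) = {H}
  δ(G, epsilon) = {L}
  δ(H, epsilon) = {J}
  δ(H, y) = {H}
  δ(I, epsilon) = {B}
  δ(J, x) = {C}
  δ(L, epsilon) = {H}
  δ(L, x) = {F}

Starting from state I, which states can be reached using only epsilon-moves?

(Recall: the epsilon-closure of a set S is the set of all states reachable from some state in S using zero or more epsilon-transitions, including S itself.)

Start with {I}.
From I via epsilon: add B.
From B via epsilon: add A.
From A via epsilon: add E.
From E via epsilon: add J.
No new states can be added; the closed set is {A, B, E, I, J}.

{A, B, E, I, J}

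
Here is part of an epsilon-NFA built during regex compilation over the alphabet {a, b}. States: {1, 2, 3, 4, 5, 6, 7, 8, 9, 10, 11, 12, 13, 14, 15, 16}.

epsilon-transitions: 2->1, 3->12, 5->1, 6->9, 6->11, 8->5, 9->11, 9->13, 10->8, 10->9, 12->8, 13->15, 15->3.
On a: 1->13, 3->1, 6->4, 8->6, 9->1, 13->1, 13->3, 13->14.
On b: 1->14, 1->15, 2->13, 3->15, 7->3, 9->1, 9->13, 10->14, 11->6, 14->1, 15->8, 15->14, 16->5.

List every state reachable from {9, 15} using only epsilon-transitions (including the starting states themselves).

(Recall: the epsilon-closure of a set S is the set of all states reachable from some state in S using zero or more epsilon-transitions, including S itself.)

{1, 3, 5, 8, 9, 11, 12, 13, 15}

Start with {9, 15}.
From 9 via epsilon: add 11, 13.
From 15 via epsilon: add 3.
From 3 via epsilon: add 12.
From 12 via epsilon: add 8.
From 8 via epsilon: add 5.
From 5 via epsilon: add 1.
No new states can be added; the closed set is {1, 3, 5, 8, 9, 11, 12, 13, 15}.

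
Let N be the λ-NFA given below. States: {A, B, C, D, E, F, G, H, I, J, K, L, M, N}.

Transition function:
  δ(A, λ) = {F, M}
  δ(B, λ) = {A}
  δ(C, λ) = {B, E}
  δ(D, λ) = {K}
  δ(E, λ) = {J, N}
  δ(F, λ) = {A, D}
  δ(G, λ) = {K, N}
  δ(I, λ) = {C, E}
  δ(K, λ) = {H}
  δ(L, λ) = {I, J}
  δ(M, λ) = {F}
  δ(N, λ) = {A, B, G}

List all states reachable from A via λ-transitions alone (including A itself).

{A, D, F, H, K, M}

Start with {A}.
From A via λ: add F, M.
From F via λ: add D.
From D via λ: add K.
From K via λ: add H.
No new states can be added; the closed set is {A, D, F, H, K, M}.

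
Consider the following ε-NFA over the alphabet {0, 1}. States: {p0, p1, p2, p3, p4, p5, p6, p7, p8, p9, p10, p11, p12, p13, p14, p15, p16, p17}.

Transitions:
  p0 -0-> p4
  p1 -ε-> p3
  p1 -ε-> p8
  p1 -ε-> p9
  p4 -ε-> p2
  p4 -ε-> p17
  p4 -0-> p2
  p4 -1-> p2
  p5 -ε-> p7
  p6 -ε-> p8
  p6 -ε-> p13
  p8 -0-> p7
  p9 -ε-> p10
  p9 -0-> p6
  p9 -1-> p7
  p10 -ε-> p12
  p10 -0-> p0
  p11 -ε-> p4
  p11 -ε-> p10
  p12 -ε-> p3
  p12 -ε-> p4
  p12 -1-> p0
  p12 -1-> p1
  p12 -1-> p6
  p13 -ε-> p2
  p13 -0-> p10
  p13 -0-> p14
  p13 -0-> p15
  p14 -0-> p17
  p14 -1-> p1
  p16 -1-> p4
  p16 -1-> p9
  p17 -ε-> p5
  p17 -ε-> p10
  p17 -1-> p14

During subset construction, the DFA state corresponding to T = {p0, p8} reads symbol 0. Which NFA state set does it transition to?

{p2, p3, p4, p5, p7, p10, p12, p17}

p0 on 0 → {p4}.
p8 on 0 → {p7}.
Union after reading 0: {p4, p7}.
Now take the ε-closure:
From p4 via ε: add p2, p17.
From p17 via ε: add p5, p10.
From p10 via ε: add p12.
From p12 via ε: add p3.
No new states can be added; the closed set is {p2, p3, p4, p5, p7, p10, p12, p17}.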